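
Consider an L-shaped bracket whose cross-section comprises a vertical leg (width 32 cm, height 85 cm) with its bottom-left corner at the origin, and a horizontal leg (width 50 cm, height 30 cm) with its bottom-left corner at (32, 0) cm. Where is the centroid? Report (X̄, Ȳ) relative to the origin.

vertical leg: A = 32 × 85 = 2720.00, centroid at (16.00, 42.50).
horizontal leg: A = 50 × 30 = 1500.00, centroid at (57.00, 15.00).
ΣA = 4220.00 cm², ΣAX̄ = 129020.00 cm³, ΣAȲ = 138100.00 cm³.
X̄ = 129020.00/4220.00 = 30.57 cm; Ȳ = 138100.00/4220.00 = 32.73 cm.

X̄ = 30.57 cm, Ȳ = 32.73 cm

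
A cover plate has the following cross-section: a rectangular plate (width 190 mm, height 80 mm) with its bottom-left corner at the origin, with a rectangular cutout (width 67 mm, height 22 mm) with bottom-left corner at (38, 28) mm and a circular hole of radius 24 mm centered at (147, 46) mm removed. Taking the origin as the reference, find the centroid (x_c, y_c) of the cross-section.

plate: A = 190 × 80 = 15200.00, centroid at (95.00, 40.00).
hole 1: A = −(67 × 22) = -1474.00, centroid at (71.50, 39.00).
hole 2: A = −π·24² = -1809.56, centroid at (147.00, 46.00).
ΣA = 11916.44 mm², ΣAx_c = 1072604.07 mm³, ΣAy_c = 467274.36 mm³.
x_c = 1072604.07/11916.44 = 90.01 mm; y_c = 467274.36/11916.44 = 39.21 mm.

x_c = 90.01 mm, y_c = 39.21 mm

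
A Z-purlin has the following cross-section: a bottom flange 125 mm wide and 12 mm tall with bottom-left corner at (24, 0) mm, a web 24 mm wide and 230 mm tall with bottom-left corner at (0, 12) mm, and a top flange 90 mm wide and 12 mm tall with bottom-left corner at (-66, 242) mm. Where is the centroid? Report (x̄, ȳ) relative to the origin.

x̄ = 21.40 mm, ȳ = 120.73 mm

bottom flange: A = 125 × 12 = 1500.00, centroid at (86.50, 6.00).
web: A = 24 × 230 = 5520.00, centroid at (12.00, 127.00).
top flange: A = 90 × 12 = 1080.00, centroid at (-21.00, 248.00).
ΣA = 8100.00 mm²
ΣAx̄ = (1500.00)(86.50) + (5520.00)(12.00) + (1080.00)(-21.00) = 173310.00 mm³
ΣAȳ = (1500.00)(6.00) + (5520.00)(127.00) + (1080.00)(248.00) = 977880.00 mm³
x̄ = 173310.00 / 8100.00 = 21.40 mm
ȳ = 977880.00 / 8100.00 = 120.73 mm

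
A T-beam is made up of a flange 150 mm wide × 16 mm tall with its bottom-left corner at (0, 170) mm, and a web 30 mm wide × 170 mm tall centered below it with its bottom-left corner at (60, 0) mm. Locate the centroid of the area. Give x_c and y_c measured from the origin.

x_c = 75.00 mm, y_c = 114.76 mm

web: A = 30 × 170 = 5100.00, centroid at (75.00, 85.00).
flange: A = 150 × 16 = 2400.00, centroid at (75.00, 178.00).
ΣA = 7500.00 mm²
ΣAx_c = (5100.00)(75.00) + (2400.00)(75.00) = 562500.00 mm³
ΣAy_c = (5100.00)(85.00) + (2400.00)(178.00) = 860700.00 mm³
x_c = 562500.00 / 7500.00 = 75.00 mm
y_c = 860700.00 / 7500.00 = 114.76 mm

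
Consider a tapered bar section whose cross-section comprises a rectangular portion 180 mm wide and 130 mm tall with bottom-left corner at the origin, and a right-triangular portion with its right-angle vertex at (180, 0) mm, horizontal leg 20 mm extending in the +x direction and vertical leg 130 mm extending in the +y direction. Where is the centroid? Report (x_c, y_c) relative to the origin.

Part | A | x̄ᵢ | ȳᵢ | A·x̄ᵢ | A·ȳᵢ
rectangular portion | 23400.00 | 90.00 | 65.00 | 2106000.00 | 1521000.00
triangular portion | 1300.00 | 186.67 | 43.33 | 242666.67 | 56333.33
Σ | 24700.00 |  |  | 2348666.67 | 1577333.33
x_c = 2348666.67 / 24700.00 = 95.09 mm
y_c = 1577333.33 / 24700.00 = 63.86 mm

x_c = 95.09 mm, y_c = 63.86 mm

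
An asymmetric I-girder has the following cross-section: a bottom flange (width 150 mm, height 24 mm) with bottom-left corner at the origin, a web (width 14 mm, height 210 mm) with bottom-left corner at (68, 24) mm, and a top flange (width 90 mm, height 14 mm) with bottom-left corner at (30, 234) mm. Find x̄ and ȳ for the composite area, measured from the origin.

x̄ = 75.00 mm, ȳ = 93.09 mm

Part | A | x̄ᵢ | ȳᵢ | A·x̄ᵢ | A·ȳᵢ
bottom flange | 3600.00 | 75.00 | 12.00 | 270000.00 | 43200.00
web | 2940.00 | 75.00 | 129.00 | 220500.00 | 379260.00
top flange | 1260.00 | 75.00 | 241.00 | 94500.00 | 303660.00
Σ | 7800.00 |  |  | 585000.00 | 726120.00
x̄ = 585000.00 / 7800.00 = 75.00 mm
ȳ = 726120.00 / 7800.00 = 93.09 mm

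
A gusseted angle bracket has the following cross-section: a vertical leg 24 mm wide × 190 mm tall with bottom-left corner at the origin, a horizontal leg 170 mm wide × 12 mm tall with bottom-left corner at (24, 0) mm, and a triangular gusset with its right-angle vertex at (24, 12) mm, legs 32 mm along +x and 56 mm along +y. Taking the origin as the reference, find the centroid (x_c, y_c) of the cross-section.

Part | A | x̄ᵢ | ȳᵢ | A·x̄ᵢ | A·ȳᵢ
vertical leg | 4560.00 | 12.00 | 95.00 | 54720.00 | 433200.00
horizontal leg | 2040.00 | 109.00 | 6.00 | 222360.00 | 12240.00
gusset | 896.00 | 34.67 | 30.67 | 31061.33 | 27477.33
Σ | 7496.00 |  |  | 308141.33 | 472917.33
x_c = 308141.33 / 7496.00 = 41.11 mm
y_c = 472917.33 / 7496.00 = 63.09 mm

x_c = 41.11 mm, y_c = 63.09 mm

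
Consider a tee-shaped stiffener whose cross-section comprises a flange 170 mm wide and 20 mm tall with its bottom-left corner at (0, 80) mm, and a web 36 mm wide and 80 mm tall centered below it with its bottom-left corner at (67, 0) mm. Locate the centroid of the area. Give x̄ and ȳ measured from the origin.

x̄ = 85.00 mm, ȳ = 67.07 mm

web: A = 36 × 80 = 2880.00, centroid at (85.00, 40.00).
flange: A = 170 × 20 = 3400.00, centroid at (85.00, 90.00).
ΣA = 6280.00 mm², ΣAx̄ = 533800.00 mm³, ΣAȳ = 421200.00 mm³.
x̄ = 533800.00/6280.00 = 85.00 mm; ȳ = 421200.00/6280.00 = 67.07 mm.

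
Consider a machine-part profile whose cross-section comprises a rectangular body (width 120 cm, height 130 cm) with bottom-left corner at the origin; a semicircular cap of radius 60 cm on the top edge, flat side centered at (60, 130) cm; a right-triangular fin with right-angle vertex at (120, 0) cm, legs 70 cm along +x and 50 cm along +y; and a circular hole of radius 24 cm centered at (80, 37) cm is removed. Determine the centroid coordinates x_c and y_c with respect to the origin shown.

Part | A | x̄ᵢ | ȳᵢ | A·x̄ᵢ | A·ȳᵢ
rectangular body | 15600.00 | 60.00 | 65.00 | 936000.00 | 1014000.00
semicircular top | 5654.87 | 60.00 | 155.46 | 339292.01 | 879132.68
triangular fin | 1750.00 | 143.33 | 16.67 | 250833.33 | 29166.67
hole | -1809.56 | 80.00 | 37.00 | -144764.59 | -66953.62
Σ | 21195.31 |  |  | 1381360.75 | 1855345.72
x_c = 1381360.75 / 21195.31 = 65.17 cm
y_c = 1855345.72 / 21195.31 = 87.54 cm

x_c = 65.17 cm, y_c = 87.54 cm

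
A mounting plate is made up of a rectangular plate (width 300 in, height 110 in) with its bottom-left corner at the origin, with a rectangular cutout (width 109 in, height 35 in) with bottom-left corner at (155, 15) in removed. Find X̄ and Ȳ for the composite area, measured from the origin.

plate: A = 300 × 110 = 33000.00, centroid at (150.00, 55.00).
hole: A = −(109 × 35) = -3815.00, centroid at (209.50, 32.50).
ΣA = 29185.00 in², ΣAX̄ = 4150757.50 in³, ΣAȲ = 1691012.50 in³.
X̄ = 4150757.50/29185.00 = 142.22 in; Ȳ = 1691012.50/29185.00 = 57.94 in.

X̄ = 142.22 in, Ȳ = 57.94 in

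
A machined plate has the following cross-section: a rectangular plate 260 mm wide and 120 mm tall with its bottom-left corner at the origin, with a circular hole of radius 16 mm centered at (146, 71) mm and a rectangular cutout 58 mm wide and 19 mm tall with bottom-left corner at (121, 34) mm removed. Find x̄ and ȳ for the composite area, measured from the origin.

plate: A = 260 × 120 = 31200.00, centroid at (130.00, 60.00).
hole 1: A = −π·16² = -804.25, centroid at (146.00, 71.00).
hole 2: A = −(58 × 19) = -1102.00, centroid at (150.00, 43.50).
ΣA = 29293.75 mm²
ΣAx̄ = (31200.00)(130.00) + (-804.25)(146.00) + (-1102.00)(150.00) = 3773279.83 mm³
ΣAȳ = (31200.00)(60.00) + (-804.25)(71.00) + (-1102.00)(43.50) = 1766961.41 mm³
x̄ = 3773279.83 / 29293.75 = 128.81 mm
ȳ = 1766961.41 / 29293.75 = 60.32 mm

x̄ = 128.81 mm, ȳ = 60.32 mm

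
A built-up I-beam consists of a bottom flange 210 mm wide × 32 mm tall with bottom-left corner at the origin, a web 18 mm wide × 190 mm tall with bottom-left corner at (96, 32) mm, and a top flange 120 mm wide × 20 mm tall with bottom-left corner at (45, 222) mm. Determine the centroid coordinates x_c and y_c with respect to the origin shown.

x_c = 105.00 mm, y_c = 87.61 mm

bottom flange: A = 210 × 32 = 6720.00, centroid at (105.00, 16.00).
web: A = 18 × 190 = 3420.00, centroid at (105.00, 127.00).
top flange: A = 120 × 20 = 2400.00, centroid at (105.00, 232.00).
ΣA = 12540.00 mm², ΣAx_c = 1316700.00 mm³, ΣAy_c = 1098660.00 mm³.
x_c = 1316700.00/12540.00 = 105.00 mm; y_c = 1098660.00/12540.00 = 87.61 mm.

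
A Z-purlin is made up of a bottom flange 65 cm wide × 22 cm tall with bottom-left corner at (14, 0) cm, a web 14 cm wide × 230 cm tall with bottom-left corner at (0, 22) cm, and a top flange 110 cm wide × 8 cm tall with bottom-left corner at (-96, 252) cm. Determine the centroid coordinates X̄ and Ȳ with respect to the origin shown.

X̄ = 9.58 cm, Ȳ = 123.35 cm

bottom flange: A = 65 × 22 = 1430.00, centroid at (46.50, 11.00).
web: A = 14 × 230 = 3220.00, centroid at (7.00, 137.00).
top flange: A = 110 × 8 = 880.00, centroid at (-41.00, 256.00).
ΣA = 5530.00 cm², ΣAX̄ = 52955.00 cm³, ΣAȲ = 682150.00 cm³.
X̄ = 52955.00/5530.00 = 9.58 cm; Ȳ = 682150.00/5530.00 = 123.35 cm.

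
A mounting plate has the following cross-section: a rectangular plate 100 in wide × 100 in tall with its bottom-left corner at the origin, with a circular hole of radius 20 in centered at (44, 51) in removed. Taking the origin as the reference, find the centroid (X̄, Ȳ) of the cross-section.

plate: A = 100 × 100 = 10000.00, centroid at (50.00, 50.00).
hole: A = −π·20² = -1256.64, centroid at (44.00, 51.00).
ΣA = 8743.36 in²
ΣAX̄ = (10000.00)(50.00) + (-1256.64)(44.00) = 444707.97 in³
ΣAȲ = (10000.00)(50.00) + (-1256.64)(51.00) = 435911.51 in³
X̄ = 444707.97 / 8743.36 = 50.86 in
Ȳ = 435911.51 / 8743.36 = 49.86 in

X̄ = 50.86 in, Ȳ = 49.86 in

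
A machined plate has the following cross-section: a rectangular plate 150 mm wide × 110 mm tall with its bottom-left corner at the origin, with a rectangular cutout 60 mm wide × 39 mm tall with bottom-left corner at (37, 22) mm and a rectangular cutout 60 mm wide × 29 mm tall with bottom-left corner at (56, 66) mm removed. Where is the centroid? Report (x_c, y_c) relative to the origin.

x_c = 74.97 mm, y_c = 53.97 mm

plate: A = 150 × 110 = 16500.00, centroid at (75.00, 55.00).
hole 1: A = −(60 × 39) = -2340.00, centroid at (67.00, 41.50).
hole 2: A = −(60 × 29) = -1740.00, centroid at (86.00, 80.50).
ΣA = 12420.00 mm²
ΣAx_c = (16500.00)(75.00) + (-2340.00)(67.00) + (-1740.00)(86.00) = 931080.00 mm³
ΣAy_c = (16500.00)(55.00) + (-2340.00)(41.50) + (-1740.00)(80.50) = 670320.00 mm³
x_c = 931080.00 / 12420.00 = 74.97 mm
y_c = 670320.00 / 12420.00 = 53.97 mm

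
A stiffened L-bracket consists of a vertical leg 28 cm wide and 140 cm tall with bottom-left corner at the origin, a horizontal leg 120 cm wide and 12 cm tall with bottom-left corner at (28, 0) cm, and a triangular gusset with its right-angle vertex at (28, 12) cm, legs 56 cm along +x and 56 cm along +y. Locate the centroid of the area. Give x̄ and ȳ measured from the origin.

x̄ = 36.77 cm, ȳ = 47.80 cm

vertical leg: A = 28 × 140 = 3920.00, centroid at (14.00, 70.00).
horizontal leg: A = 120 × 12 = 1440.00, centroid at (88.00, 6.00).
gusset: A = ½·56·56 = 1568.00, centroid at (46.67, 30.67).
ΣA = 6928.00 cm², ΣAx̄ = 254773.33 cm³, ΣAȳ = 331125.33 cm³.
x̄ = 254773.33/6928.00 = 36.77 cm; ȳ = 331125.33/6928.00 = 47.80 cm.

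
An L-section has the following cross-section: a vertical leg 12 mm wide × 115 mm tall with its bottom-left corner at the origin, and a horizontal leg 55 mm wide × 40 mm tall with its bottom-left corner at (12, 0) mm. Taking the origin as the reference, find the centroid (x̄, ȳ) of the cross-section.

vertical leg: A = 12 × 115 = 1380.00, centroid at (6.00, 57.50).
horizontal leg: A = 55 × 40 = 2200.00, centroid at (39.50, 20.00).
ΣA = 3580.00 mm²
ΣAx̄ = (1380.00)(6.00) + (2200.00)(39.50) = 95180.00 mm³
ΣAȳ = (1380.00)(57.50) + (2200.00)(20.00) = 123350.00 mm³
x̄ = 95180.00 / 3580.00 = 26.59 mm
ȳ = 123350.00 / 3580.00 = 34.46 mm

x̄ = 26.59 mm, ȳ = 34.46 mm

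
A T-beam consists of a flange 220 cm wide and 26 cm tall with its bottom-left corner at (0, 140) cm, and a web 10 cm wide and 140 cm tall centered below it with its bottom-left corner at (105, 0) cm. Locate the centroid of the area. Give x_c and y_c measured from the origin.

web: A = 10 × 140 = 1400.00, centroid at (110.00, 70.00).
flange: A = 220 × 26 = 5720.00, centroid at (110.00, 153.00).
ΣA = 7120.00 cm²
ΣAx_c = (1400.00)(110.00) + (5720.00)(110.00) = 783200.00 cm³
ΣAy_c = (1400.00)(70.00) + (5720.00)(153.00) = 973160.00 cm³
x_c = 783200.00 / 7120.00 = 110.00 cm
y_c = 973160.00 / 7120.00 = 136.68 cm

x_c = 110.00 cm, y_c = 136.68 cm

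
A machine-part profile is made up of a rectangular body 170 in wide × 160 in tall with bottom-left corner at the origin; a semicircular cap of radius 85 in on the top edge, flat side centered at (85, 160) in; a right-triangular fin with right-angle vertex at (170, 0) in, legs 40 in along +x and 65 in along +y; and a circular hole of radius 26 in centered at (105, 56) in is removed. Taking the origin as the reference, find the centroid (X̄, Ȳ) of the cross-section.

X̄ = 87.26 in, Ȳ = 114.26 in

rectangular body: A = 170 × 160 = 27200.00, centroid at (85.00, 80.00).
semicircular top: A = ½π·85² = 11349.00, centroid at (85.00, 196.08).
triangular fin: A = ½·40·65 = 1300.00, centroid at (183.33, 21.67).
hole: A = −π·26² = -2123.72, centroid at (105.00, 56.00).
ΣA = 37725.29 in², ΣAX̄ = 3292008.38 in³, ΣAȲ = 4310495.76 in³.
X̄ = 3292008.38/37725.29 = 87.26 in; Ȳ = 4310495.76/37725.29 = 114.26 in.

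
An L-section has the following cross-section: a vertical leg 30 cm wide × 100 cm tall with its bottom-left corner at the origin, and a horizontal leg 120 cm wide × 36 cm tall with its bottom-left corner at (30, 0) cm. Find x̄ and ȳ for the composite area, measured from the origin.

x̄ = 59.26 cm, ȳ = 31.11 cm

vertical leg: A = 30 × 100 = 3000.00, centroid at (15.00, 50.00).
horizontal leg: A = 120 × 36 = 4320.00, centroid at (90.00, 18.00).
ΣA = 7320.00 cm², ΣAx̄ = 433800.00 cm³, ΣAȳ = 227760.00 cm³.
x̄ = 433800.00/7320.00 = 59.26 cm; ȳ = 227760.00/7320.00 = 31.11 cm.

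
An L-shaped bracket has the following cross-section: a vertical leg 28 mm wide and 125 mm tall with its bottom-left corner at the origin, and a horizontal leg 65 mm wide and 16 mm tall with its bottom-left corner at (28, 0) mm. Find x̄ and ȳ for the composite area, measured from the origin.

vertical leg: A = 28 × 125 = 3500.00, centroid at (14.00, 62.50).
horizontal leg: A = 65 × 16 = 1040.00, centroid at (60.50, 8.00).
ΣA = 4540.00 mm²
ΣAx̄ = (3500.00)(14.00) + (1040.00)(60.50) = 111920.00 mm³
ΣAȳ = (3500.00)(62.50) + (1040.00)(8.00) = 227070.00 mm³
x̄ = 111920.00 / 4540.00 = 24.65 mm
ȳ = 227070.00 / 4540.00 = 50.02 mm

x̄ = 24.65 mm, ȳ = 50.02 mm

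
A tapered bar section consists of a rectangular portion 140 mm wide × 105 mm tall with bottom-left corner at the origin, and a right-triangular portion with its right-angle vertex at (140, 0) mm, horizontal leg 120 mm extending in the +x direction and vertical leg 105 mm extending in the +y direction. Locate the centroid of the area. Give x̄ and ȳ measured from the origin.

Part | A | x̄ᵢ | ȳᵢ | A·x̄ᵢ | A·ȳᵢ
rectangular portion | 14700.00 | 70.00 | 52.50 | 1029000.00 | 771750.00
triangular portion | 6300.00 | 180.00 | 35.00 | 1134000.00 | 220500.00
Σ | 21000.00 |  |  | 2163000.00 | 992250.00
x̄ = 2163000.00 / 21000.00 = 103.00 mm
ȳ = 992250.00 / 21000.00 = 47.25 mm

x̄ = 103.00 mm, ȳ = 47.25 mm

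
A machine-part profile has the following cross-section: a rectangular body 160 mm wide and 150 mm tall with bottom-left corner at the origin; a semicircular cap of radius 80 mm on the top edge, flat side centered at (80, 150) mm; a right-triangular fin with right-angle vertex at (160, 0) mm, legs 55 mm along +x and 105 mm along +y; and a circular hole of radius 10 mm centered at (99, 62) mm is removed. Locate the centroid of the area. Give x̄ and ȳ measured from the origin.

rectangular body: A = 160 × 150 = 24000.00, centroid at (80.00, 75.00).
semicircular top: A = ½π·80² = 10053.10, centroid at (80.00, 183.95).
triangular fin: A = ½·55·105 = 2887.50, centroid at (178.33, 35.00).
hole: A = −π·10² = -314.16, centroid at (99.00, 62.00).
ΣA = 36626.44 mm², ΣAx̄ = 3208083.45 mm³, ΣAȳ = 3730882.43 mm³.
x̄ = 3208083.45/36626.44 = 87.59 mm; ȳ = 3730882.43/36626.44 = 101.86 mm.

x̄ = 87.59 mm, ȳ = 101.86 mm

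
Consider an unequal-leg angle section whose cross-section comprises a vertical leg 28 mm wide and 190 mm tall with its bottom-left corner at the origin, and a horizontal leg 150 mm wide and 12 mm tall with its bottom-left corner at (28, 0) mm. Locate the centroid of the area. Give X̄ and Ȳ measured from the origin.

X̄ = 36.50 mm, Ȳ = 72.50 mm

vertical leg: A = 28 × 190 = 5320.00, centroid at (14.00, 95.00).
horizontal leg: A = 150 × 12 = 1800.00, centroid at (103.00, 6.00).
ΣA = 7120.00 mm²
ΣAX̄ = (5320.00)(14.00) + (1800.00)(103.00) = 259880.00 mm³
ΣAȲ = (5320.00)(95.00) + (1800.00)(6.00) = 516200.00 mm³
X̄ = 259880.00 / 7120.00 = 36.50 mm
Ȳ = 516200.00 / 7120.00 = 72.50 mm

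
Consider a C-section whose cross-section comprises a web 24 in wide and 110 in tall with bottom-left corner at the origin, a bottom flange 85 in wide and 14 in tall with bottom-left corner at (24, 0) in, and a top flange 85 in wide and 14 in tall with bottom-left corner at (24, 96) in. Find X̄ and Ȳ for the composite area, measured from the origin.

X̄ = 37.84 in, Ȳ = 55.00 in

web: A = 24 × 110 = 2640.00, centroid at (12.00, 55.00).
bottom flange: A = 85 × 14 = 1190.00, centroid at (66.50, 7.00).
top flange: A = 85 × 14 = 1190.00, centroid at (66.50, 103.00).
ΣA = 5020.00 in²
ΣAX̄ = (2640.00)(12.00) + (1190.00)(66.50) + (1190.00)(66.50) = 189950.00 in³
ΣAȲ = (2640.00)(55.00) + (1190.00)(7.00) + (1190.00)(103.00) = 276100.00 in³
X̄ = 189950.00 / 5020.00 = 37.84 in
Ȳ = 276100.00 / 5020.00 = 55.00 in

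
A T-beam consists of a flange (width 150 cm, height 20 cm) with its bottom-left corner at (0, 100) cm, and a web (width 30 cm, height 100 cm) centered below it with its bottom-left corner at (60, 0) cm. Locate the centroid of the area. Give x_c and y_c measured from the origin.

web: A = 30 × 100 = 3000.00, centroid at (75.00, 50.00).
flange: A = 150 × 20 = 3000.00, centroid at (75.00, 110.00).
ΣA = 6000.00 cm²
ΣAx_c = (3000.00)(75.00) + (3000.00)(75.00) = 450000.00 cm³
ΣAy_c = (3000.00)(50.00) + (3000.00)(110.00) = 480000.00 cm³
x_c = 450000.00 / 6000.00 = 75.00 cm
y_c = 480000.00 / 6000.00 = 80.00 cm

x_c = 75.00 cm, y_c = 80.00 cm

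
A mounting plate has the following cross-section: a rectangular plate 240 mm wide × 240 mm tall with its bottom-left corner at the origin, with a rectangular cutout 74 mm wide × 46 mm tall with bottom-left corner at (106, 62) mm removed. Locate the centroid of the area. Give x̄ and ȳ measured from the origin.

Part | A | x̄ᵢ | ȳᵢ | A·x̄ᵢ | A·ȳᵢ
plate | 57600.00 | 120.00 | 120.00 | 6912000.00 | 6912000.00
hole | -3404.00 | 143.00 | 85.00 | -486772.00 | -289340.00
Σ | 54196.00 |  |  | 6425228.00 | 6622660.00
x̄ = 6425228.00 / 54196.00 = 118.56 mm
ȳ = 6622660.00 / 54196.00 = 122.20 mm

x̄ = 118.56 mm, ȳ = 122.20 mm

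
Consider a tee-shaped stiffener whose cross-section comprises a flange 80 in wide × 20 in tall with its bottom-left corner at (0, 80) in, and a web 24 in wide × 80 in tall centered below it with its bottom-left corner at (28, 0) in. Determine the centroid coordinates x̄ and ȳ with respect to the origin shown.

x̄ = 40.00 in, ȳ = 62.73 in

web: A = 24 × 80 = 1920.00, centroid at (40.00, 40.00).
flange: A = 80 × 20 = 1600.00, centroid at (40.00, 90.00).
ΣA = 3520.00 in²
ΣAx̄ = (1920.00)(40.00) + (1600.00)(40.00) = 140800.00 in³
ΣAȳ = (1920.00)(40.00) + (1600.00)(90.00) = 220800.00 in³
x̄ = 140800.00 / 3520.00 = 40.00 in
ȳ = 220800.00 / 3520.00 = 62.73 in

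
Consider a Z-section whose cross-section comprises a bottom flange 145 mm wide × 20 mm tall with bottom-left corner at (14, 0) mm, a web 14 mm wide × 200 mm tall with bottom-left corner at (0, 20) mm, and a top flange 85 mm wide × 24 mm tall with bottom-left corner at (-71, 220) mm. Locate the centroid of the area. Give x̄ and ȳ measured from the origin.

x̄ = 27.43 mm, ȳ = 108.30 mm

bottom flange: A = 145 × 20 = 2900.00, centroid at (86.50, 10.00).
web: A = 14 × 200 = 2800.00, centroid at (7.00, 120.00).
top flange: A = 85 × 24 = 2040.00, centroid at (-28.50, 232.00).
ΣA = 7740.00 mm², ΣAx̄ = 212310.00 mm³, ΣAȳ = 838280.00 mm³.
x̄ = 212310.00/7740.00 = 27.43 mm; ȳ = 838280.00/7740.00 = 108.30 mm.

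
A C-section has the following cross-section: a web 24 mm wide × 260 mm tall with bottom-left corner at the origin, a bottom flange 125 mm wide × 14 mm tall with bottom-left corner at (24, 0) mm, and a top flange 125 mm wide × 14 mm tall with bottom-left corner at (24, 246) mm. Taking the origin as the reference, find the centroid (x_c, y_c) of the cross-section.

web: A = 24 × 260 = 6240.00, centroid at (12.00, 130.00).
bottom flange: A = 125 × 14 = 1750.00, centroid at (86.50, 7.00).
top flange: A = 125 × 14 = 1750.00, centroid at (86.50, 253.00).
ΣA = 9740.00 mm², ΣAx_c = 377630.00 mm³, ΣAy_c = 1266200.00 mm³.
x_c = 377630.00/9740.00 = 38.77 mm; y_c = 1266200.00/9740.00 = 130.00 mm.

x_c = 38.77 mm, y_c = 130.00 mm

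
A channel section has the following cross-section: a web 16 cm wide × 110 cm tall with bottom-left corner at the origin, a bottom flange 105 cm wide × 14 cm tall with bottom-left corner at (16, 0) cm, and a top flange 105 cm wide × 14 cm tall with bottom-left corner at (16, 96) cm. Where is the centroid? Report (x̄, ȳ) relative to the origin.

Part | A | x̄ᵢ | ȳᵢ | A·x̄ᵢ | A·ȳᵢ
web | 1760.00 | 8.00 | 55.00 | 14080.00 | 96800.00
bottom flange | 1470.00 | 68.50 | 7.00 | 100695.00 | 10290.00
top flange | 1470.00 | 68.50 | 103.00 | 100695.00 | 151410.00
Σ | 4700.00 |  |  | 215470.00 | 258500.00
x̄ = 215470.00 / 4700.00 = 45.84 cm
ȳ = 258500.00 / 4700.00 = 55.00 cm

x̄ = 45.84 cm, ȳ = 55.00 cm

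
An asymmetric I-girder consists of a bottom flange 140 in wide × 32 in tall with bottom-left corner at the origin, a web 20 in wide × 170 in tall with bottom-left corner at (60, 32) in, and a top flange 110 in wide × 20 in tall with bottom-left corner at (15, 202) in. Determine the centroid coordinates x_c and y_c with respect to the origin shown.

x_c = 70.00 in, y_c = 92.85 in

Part | A | x̄ᵢ | ȳᵢ | A·x̄ᵢ | A·ȳᵢ
bottom flange | 4480.00 | 70.00 | 16.00 | 313600.00 | 71680.00
web | 3400.00 | 70.00 | 117.00 | 238000.00 | 397800.00
top flange | 2200.00 | 70.00 | 212.00 | 154000.00 | 466400.00
Σ | 10080.00 |  |  | 705600.00 | 935880.00
x_c = 705600.00 / 10080.00 = 70.00 in
y_c = 935880.00 / 10080.00 = 92.85 in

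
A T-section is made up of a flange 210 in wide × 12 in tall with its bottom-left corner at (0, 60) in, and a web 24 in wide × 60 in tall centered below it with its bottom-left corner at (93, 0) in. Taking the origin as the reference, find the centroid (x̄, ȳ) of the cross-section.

x̄ = 105.00 in, ȳ = 52.91 in

Part | A | x̄ᵢ | ȳᵢ | A·x̄ᵢ | A·ȳᵢ
web | 1440.00 | 105.00 | 30.00 | 151200.00 | 43200.00
flange | 2520.00 | 105.00 | 66.00 | 264600.00 | 166320.00
Σ | 3960.00 |  |  | 415800.00 | 209520.00
x̄ = 415800.00 / 3960.00 = 105.00 in
ȳ = 209520.00 / 3960.00 = 52.91 in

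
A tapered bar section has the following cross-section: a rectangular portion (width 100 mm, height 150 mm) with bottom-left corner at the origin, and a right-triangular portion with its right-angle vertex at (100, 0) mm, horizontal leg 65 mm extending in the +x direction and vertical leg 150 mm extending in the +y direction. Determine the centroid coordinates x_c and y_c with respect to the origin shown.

x_c = 67.58 mm, y_c = 68.87 mm

Part | A | x̄ᵢ | ȳᵢ | A·x̄ᵢ | A·ȳᵢ
rectangular portion | 15000.00 | 50.00 | 75.00 | 750000.00 | 1125000.00
triangular portion | 4875.00 | 121.67 | 50.00 | 593125.00 | 243750.00
Σ | 19875.00 |  |  | 1343125.00 | 1368750.00
x_c = 1343125.00 / 19875.00 = 67.58 mm
y_c = 1368750.00 / 19875.00 = 68.87 mm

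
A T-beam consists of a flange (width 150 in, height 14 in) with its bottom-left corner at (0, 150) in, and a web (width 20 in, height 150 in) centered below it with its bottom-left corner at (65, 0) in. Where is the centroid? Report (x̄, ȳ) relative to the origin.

x̄ = 75.00 in, ȳ = 108.76 in

Part | A | x̄ᵢ | ȳᵢ | A·x̄ᵢ | A·ȳᵢ
web | 3000.00 | 75.00 | 75.00 | 225000.00 | 225000.00
flange | 2100.00 | 75.00 | 157.00 | 157500.00 | 329700.00
Σ | 5100.00 |  |  | 382500.00 | 554700.00
x̄ = 382500.00 / 5100.00 = 75.00 in
ȳ = 554700.00 / 5100.00 = 108.76 in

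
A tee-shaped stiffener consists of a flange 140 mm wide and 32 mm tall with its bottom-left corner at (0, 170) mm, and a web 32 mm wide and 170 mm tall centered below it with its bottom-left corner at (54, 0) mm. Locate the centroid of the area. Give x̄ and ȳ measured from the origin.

Part | A | x̄ᵢ | ȳᵢ | A·x̄ᵢ | A·ȳᵢ
web | 5440.00 | 70.00 | 85.00 | 380800.00 | 462400.00
flange | 4480.00 | 70.00 | 186.00 | 313600.00 | 833280.00
Σ | 9920.00 |  |  | 694400.00 | 1295680.00
x̄ = 694400.00 / 9920.00 = 70.00 mm
ȳ = 1295680.00 / 9920.00 = 130.61 mm

x̄ = 70.00 mm, ȳ = 130.61 mm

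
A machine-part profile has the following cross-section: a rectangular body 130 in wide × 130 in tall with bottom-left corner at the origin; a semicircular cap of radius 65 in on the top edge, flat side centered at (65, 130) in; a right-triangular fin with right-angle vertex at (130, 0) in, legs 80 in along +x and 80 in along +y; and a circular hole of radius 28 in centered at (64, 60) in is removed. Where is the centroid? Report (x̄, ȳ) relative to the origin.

x̄ = 77.19 in, ȳ = 85.77 in

rectangular body: A = 130 × 130 = 16900.00, centroid at (65.00, 65.00).
semicircular top: A = ½π·65² = 6636.61, centroid at (65.00, 157.59).
triangular fin: A = ½·80·80 = 3200.00, centroid at (156.67, 26.67).
hole: A = −π·28² = -2463.01, centroid at (64.00, 60.00).
ΣA = 24273.61 in²
ΣAx̄ = (16900.00)(65.00) + (6636.61)(65.00) + (3200.00)(156.67) + (-2463.01)(64.00) = 1873580.72 in³
ΣAȳ = (16900.00)(65.00) + (6636.61)(157.59) + (3200.00)(26.67) + (-2463.01)(60.00) = 2081896.03 in³
x̄ = 1873580.72 / 24273.61 = 77.19 in
ȳ = 2081896.03 / 24273.61 = 85.77 in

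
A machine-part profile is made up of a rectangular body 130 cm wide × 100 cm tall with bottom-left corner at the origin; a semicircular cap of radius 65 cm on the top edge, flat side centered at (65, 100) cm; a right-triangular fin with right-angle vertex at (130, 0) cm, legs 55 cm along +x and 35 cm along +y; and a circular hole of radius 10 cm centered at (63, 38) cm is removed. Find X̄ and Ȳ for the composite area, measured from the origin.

Part | A | x̄ᵢ | ȳᵢ | A·x̄ᵢ | A·ȳᵢ
rectangular body | 13000.00 | 65.00 | 50.00 | 845000.00 | 650000.00
semicircular top | 6636.61 | 65.00 | 127.59 | 431379.94 | 846744.78
triangular fin | 962.50 | 148.33 | 11.67 | 142770.83 | 11229.17
hole | -314.16 | 63.00 | 38.00 | -19792.03 | -11938.05
Σ | 20284.96 |  |  | 1399358.74 | 1496035.90
X̄ = 1399358.74 / 20284.96 = 68.99 cm
Ȳ = 1496035.90 / 20284.96 = 73.75 cm

X̄ = 68.99 cm, Ȳ = 73.75 cm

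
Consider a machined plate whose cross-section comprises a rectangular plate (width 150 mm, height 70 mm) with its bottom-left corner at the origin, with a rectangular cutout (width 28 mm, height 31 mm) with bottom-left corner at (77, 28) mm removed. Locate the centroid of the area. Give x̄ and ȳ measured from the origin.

x̄ = 73.56 mm, ȳ = 34.23 mm

plate: A = 150 × 70 = 10500.00, centroid at (75.00, 35.00).
hole: A = −(28 × 31) = -868.00, centroid at (91.00, 43.50).
ΣA = 9632.00 mm²
ΣAx̄ = (10500.00)(75.00) + (-868.00)(91.00) = 708512.00 mm³
ΣAȳ = (10500.00)(35.00) + (-868.00)(43.50) = 329742.00 mm³
x̄ = 708512.00 / 9632.00 = 73.56 mm
ȳ = 329742.00 / 9632.00 = 34.23 mm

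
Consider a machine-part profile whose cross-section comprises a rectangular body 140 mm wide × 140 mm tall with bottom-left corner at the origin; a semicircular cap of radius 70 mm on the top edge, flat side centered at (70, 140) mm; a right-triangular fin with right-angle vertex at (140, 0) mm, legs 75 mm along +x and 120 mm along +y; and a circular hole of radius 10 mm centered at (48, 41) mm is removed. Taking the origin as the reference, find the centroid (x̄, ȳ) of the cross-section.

rectangular body: A = 140 × 140 = 19600.00, centroid at (70.00, 70.00).
semicircular top: A = ½π·70² = 7696.90, centroid at (70.00, 169.71).
triangular fin: A = ½·75·120 = 4500.00, centroid at (165.00, 40.00).
hole: A = −π·10² = -314.16, centroid at (48.00, 41.00).
ΣA = 31482.74 mm²
ΣAx̄ = (19600.00)(70.00) + (7696.90)(70.00) + (4500.00)(165.00) + (-314.16)(48.00) = 2638203.50 mm³
ΣAȳ = (19600.00)(70.00) + (7696.90)(169.71) + (4500.00)(40.00) + (-314.16)(41.00) = 2845352.42 mm³
x̄ = 2638203.50 / 31482.74 = 83.80 mm
ȳ = 2845352.42 / 31482.74 = 90.38 mm

x̄ = 83.80 mm, ȳ = 90.38 mm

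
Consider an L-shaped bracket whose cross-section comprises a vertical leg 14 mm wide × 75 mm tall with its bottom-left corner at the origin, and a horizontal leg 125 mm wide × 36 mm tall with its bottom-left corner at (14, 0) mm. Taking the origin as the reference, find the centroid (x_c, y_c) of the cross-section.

vertical leg: A = 14 × 75 = 1050.00, centroid at (7.00, 37.50).
horizontal leg: A = 125 × 36 = 4500.00, centroid at (76.50, 18.00).
ΣA = 5550.00 mm², ΣAx_c = 351600.00 mm³, ΣAy_c = 120375.00 mm³.
x_c = 351600.00/5550.00 = 63.35 mm; y_c = 120375.00/5550.00 = 21.69 mm.

x_c = 63.35 mm, y_c = 21.69 mm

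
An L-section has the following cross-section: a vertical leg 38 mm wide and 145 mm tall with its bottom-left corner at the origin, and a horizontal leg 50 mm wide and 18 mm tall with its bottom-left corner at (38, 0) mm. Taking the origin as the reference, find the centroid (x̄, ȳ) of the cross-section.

x̄ = 25.18 mm, ȳ = 63.58 mm

vertical leg: A = 38 × 145 = 5510.00, centroid at (19.00, 72.50).
horizontal leg: A = 50 × 18 = 900.00, centroid at (63.00, 9.00).
ΣA = 6410.00 mm²
ΣAx̄ = (5510.00)(19.00) + (900.00)(63.00) = 161390.00 mm³
ΣAȳ = (5510.00)(72.50) + (900.00)(9.00) = 407575.00 mm³
x̄ = 161390.00 / 6410.00 = 25.18 mm
ȳ = 407575.00 / 6410.00 = 63.58 mm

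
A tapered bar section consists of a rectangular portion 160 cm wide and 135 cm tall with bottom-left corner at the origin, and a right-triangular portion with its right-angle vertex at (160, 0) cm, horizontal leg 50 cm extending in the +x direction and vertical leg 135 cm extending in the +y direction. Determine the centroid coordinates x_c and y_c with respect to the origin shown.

x_c = 93.06 cm, y_c = 64.46 cm

Part | A | x̄ᵢ | ȳᵢ | A·x̄ᵢ | A·ȳᵢ
rectangular portion | 21600.00 | 80.00 | 67.50 | 1728000.00 | 1458000.00
triangular portion | 3375.00 | 176.67 | 45.00 | 596250.00 | 151875.00
Σ | 24975.00 |  |  | 2324250.00 | 1609875.00
x_c = 2324250.00 / 24975.00 = 93.06 cm
y_c = 1609875.00 / 24975.00 = 64.46 cm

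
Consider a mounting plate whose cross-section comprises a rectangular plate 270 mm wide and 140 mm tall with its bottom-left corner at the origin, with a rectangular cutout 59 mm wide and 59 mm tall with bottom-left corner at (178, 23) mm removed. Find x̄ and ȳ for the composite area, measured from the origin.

x̄ = 127.65 mm, ȳ = 71.78 mm

plate: A = 270 × 140 = 37800.00, centroid at (135.00, 70.00).
hole: A = −(59 × 59) = -3481.00, centroid at (207.50, 52.50).
ΣA = 34319.00 mm², ΣAx̄ = 4380692.50 mm³, ΣAȳ = 2463247.50 mm³.
x̄ = 4380692.50/34319.00 = 127.65 mm; ȳ = 2463247.50/34319.00 = 71.78 mm.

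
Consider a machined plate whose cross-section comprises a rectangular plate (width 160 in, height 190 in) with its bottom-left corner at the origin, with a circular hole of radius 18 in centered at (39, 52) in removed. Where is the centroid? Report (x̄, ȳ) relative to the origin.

x̄ = 81.42 in, ȳ = 96.49 in

plate: A = 160 × 190 = 30400.00, centroid at (80.00, 95.00).
hole: A = −π·18² = -1017.88, centroid at (39.00, 52.00).
ΣA = 29382.12 in², ΣAx̄ = 2392302.84 in³, ΣAȳ = 2835070.45 in³.
x̄ = 2392302.84/29382.12 = 81.42 in; ȳ = 2835070.45/29382.12 = 96.49 in.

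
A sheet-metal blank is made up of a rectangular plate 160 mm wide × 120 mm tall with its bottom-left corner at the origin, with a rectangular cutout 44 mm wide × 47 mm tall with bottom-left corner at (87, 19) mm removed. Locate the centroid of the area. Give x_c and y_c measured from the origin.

x_c = 76.50 mm, y_c = 62.11 mm

plate: A = 160 × 120 = 19200.00, centroid at (80.00, 60.00).
hole: A = −(44 × 47) = -2068.00, centroid at (109.00, 42.50).
ΣA = 17132.00 mm², ΣAx_c = 1310588.00 mm³, ΣAy_c = 1064110.00 mm³.
x_c = 1310588.00/17132.00 = 76.50 mm; y_c = 1064110.00/17132.00 = 62.11 mm.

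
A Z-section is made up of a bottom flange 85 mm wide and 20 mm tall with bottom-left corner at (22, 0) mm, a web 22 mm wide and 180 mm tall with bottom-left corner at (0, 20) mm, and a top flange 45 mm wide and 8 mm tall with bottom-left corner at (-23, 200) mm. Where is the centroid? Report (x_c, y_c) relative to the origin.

x_c = 25.42 mm, y_c = 87.38 mm

Part | A | x̄ᵢ | ȳᵢ | A·x̄ᵢ | A·ȳᵢ
bottom flange | 1700.00 | 64.50 | 10.00 | 109650.00 | 17000.00
web | 3960.00 | 11.00 | 110.00 | 43560.00 | 435600.00
top flange | 360.00 | -0.50 | 204.00 | -180.00 | 73440.00
Σ | 6020.00 |  |  | 153030.00 | 526040.00
x_c = 153030.00 / 6020.00 = 25.42 mm
y_c = 526040.00 / 6020.00 = 87.38 mm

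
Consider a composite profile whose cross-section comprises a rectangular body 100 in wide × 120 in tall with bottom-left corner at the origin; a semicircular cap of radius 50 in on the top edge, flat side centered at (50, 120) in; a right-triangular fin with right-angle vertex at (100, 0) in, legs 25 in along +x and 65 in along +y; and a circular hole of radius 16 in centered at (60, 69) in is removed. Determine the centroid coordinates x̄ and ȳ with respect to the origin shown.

rectangular body: A = 100 × 120 = 12000.00, centroid at (50.00, 60.00).
semicircular top: A = ½π·50² = 3926.99, centroid at (50.00, 141.22).
triangular fin: A = ½·25·65 = 812.50, centroid at (108.33, 21.67).
hole: A = −π·16² = -804.25, centroid at (60.00, 69.00).
ΣA = 15935.24 in², ΣAx̄ = 836115.51 in³, ΣAȳ = 1236683.31 in³.
x̄ = 836115.51/15935.24 = 52.47 in; ȳ = 1236683.31/15935.24 = 77.61 in.

x̄ = 52.47 in, ȳ = 77.61 in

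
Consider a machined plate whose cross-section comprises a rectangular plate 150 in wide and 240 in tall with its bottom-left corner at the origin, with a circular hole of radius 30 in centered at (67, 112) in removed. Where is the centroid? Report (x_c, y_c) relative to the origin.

plate: A = 150 × 240 = 36000.00, centroid at (75.00, 120.00).
hole: A = −π·30² = -2827.43, centroid at (67.00, 112.00).
ΣA = 33172.57 in², ΣAx_c = 2510561.96 in³, ΣAy_c = 4003327.46 in³.
x_c = 2510561.96/33172.57 = 75.68 in; y_c = 4003327.46/33172.57 = 120.68 in.

x_c = 75.68 in, y_c = 120.68 in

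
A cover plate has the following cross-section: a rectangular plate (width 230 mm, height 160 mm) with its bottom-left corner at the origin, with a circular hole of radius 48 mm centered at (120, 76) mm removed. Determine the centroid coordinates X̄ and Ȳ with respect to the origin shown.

X̄ = 113.78 mm, Ȳ = 80.98 mm

Part | A | x̄ᵢ | ȳᵢ | A·x̄ᵢ | A·ȳᵢ
plate | 36800.00 | 115.00 | 80.00 | 4232000.00 | 2944000.00
hole | -7238.23 | 120.00 | 76.00 | -868587.54 | -550105.44
Σ | 29561.77 |  |  | 3363412.46 | 2393894.56
X̄ = 3363412.46 / 29561.77 = 113.78 mm
Ȳ = 2393894.56 / 29561.77 = 80.98 mm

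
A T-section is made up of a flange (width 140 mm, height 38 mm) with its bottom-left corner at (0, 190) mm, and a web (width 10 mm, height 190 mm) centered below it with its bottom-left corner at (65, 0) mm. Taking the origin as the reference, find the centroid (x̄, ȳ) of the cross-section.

Part | A | x̄ᵢ | ȳᵢ | A·x̄ᵢ | A·ȳᵢ
web | 1900.00 | 70.00 | 95.00 | 133000.00 | 180500.00
flange | 5320.00 | 70.00 | 209.00 | 372400.00 | 1111880.00
Σ | 7220.00 |  |  | 505400.00 | 1292380.00
x̄ = 505400.00 / 7220.00 = 70.00 mm
ȳ = 1292380.00 / 7220.00 = 179.00 mm

x̄ = 70.00 mm, ȳ = 179.00 mm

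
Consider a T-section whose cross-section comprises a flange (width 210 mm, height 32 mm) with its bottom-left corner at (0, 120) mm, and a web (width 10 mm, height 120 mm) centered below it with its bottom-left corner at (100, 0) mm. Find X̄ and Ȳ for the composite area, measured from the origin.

X̄ = 105.00 mm, Ȳ = 124.48 mm

web: A = 10 × 120 = 1200.00, centroid at (105.00, 60.00).
flange: A = 210 × 32 = 6720.00, centroid at (105.00, 136.00).
ΣA = 7920.00 mm²
ΣAX̄ = (1200.00)(105.00) + (6720.00)(105.00) = 831600.00 mm³
ΣAȲ = (1200.00)(60.00) + (6720.00)(136.00) = 985920.00 mm³
X̄ = 831600.00 / 7920.00 = 105.00 mm
Ȳ = 985920.00 / 7920.00 = 124.48 mm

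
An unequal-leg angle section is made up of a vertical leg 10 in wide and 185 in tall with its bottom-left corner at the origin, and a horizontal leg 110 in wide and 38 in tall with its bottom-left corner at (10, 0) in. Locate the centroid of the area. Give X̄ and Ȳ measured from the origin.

vertical leg: A = 10 × 185 = 1850.00, centroid at (5.00, 92.50).
horizontal leg: A = 110 × 38 = 4180.00, centroid at (65.00, 19.00).
ΣA = 6030.00 in², ΣAX̄ = 280950.00 in³, ΣAȲ = 250545.00 in³.
X̄ = 280950.00/6030.00 = 46.59 in; Ȳ = 250545.00/6030.00 = 41.55 in.

X̄ = 46.59 in, Ȳ = 41.55 in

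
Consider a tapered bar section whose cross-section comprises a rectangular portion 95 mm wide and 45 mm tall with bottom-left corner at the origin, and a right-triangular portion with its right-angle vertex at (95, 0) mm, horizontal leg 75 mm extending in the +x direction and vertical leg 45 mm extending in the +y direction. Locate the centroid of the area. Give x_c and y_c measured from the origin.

rectangular portion: A = 95 × 45 = 4275.00, centroid at (47.50, 22.50).
triangular portion: A = ½·75·45 = 1687.50, centroid at (120.00, 15.00).
ΣA = 5962.50 mm², ΣAx_c = 405562.50 mm³, ΣAy_c = 121500.00 mm³.
x_c = 405562.50/5962.50 = 68.02 mm; y_c = 121500.00/5962.50 = 20.38 mm.

x_c = 68.02 mm, y_c = 20.38 mm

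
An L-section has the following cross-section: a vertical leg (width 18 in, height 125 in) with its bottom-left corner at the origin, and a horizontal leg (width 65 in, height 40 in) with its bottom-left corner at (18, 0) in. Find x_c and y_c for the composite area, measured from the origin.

x_c = 31.25 in, y_c = 39.72 in

vertical leg: A = 18 × 125 = 2250.00, centroid at (9.00, 62.50).
horizontal leg: A = 65 × 40 = 2600.00, centroid at (50.50, 20.00).
ΣA = 4850.00 in²
ΣAx_c = (2250.00)(9.00) + (2600.00)(50.50) = 151550.00 in³
ΣAy_c = (2250.00)(62.50) + (2600.00)(20.00) = 192625.00 in³
x_c = 151550.00 / 4850.00 = 31.25 in
y_c = 192625.00 / 4850.00 = 39.72 in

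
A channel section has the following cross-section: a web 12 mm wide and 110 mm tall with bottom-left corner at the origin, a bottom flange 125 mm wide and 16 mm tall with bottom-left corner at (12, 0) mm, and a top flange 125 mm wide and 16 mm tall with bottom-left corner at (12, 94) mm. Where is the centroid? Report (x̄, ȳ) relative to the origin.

web: A = 12 × 110 = 1320.00, centroid at (6.00, 55.00).
bottom flange: A = 125 × 16 = 2000.00, centroid at (74.50, 8.00).
top flange: A = 125 × 16 = 2000.00, centroid at (74.50, 102.00).
ΣA = 5320.00 mm²
ΣAx̄ = (1320.00)(6.00) + (2000.00)(74.50) + (2000.00)(74.50) = 305920.00 mm³
ΣAȳ = (1320.00)(55.00) + (2000.00)(8.00) + (2000.00)(102.00) = 292600.00 mm³
x̄ = 305920.00 / 5320.00 = 57.50 mm
ȳ = 292600.00 / 5320.00 = 55.00 mm

x̄ = 57.50 mm, ȳ = 55.00 mm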